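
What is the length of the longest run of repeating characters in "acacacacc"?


Input: "acacacacc"
Scanning for longest run:
  Position 1 ('c'): new char, reset run to 1
  Position 2 ('a'): new char, reset run to 1
  Position 3 ('c'): new char, reset run to 1
  Position 4 ('a'): new char, reset run to 1
  Position 5 ('c'): new char, reset run to 1
  Position 6 ('a'): new char, reset run to 1
  Position 7 ('c'): new char, reset run to 1
  Position 8 ('c'): continues run of 'c', length=2
Longest run: 'c' with length 2

2


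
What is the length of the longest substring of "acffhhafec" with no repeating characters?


Input: "acffhhafec"
Sliding window (track last position of each char):
  Position 0 ('a'): window [0,0] length 1 -- new best
  Position 1 ('c'): window [0,1] length 2 -- new best
  Position 2 ('f'): window [0,2] length 3 -- new best
  Position 3 ('f'): repeat (last at 2), move window start to 3
  Position 3 ('f'): window [3,3] length 1
  Position 4 ('h'): window [3,4] length 2
  Position 5 ('h'): repeat (last at 4), move window start to 5
  Position 5 ('h'): window [5,5] length 1
  Position 6 ('a'): window [5,6] length 2
  Position 7 ('f'): window [5,7] length 3
  Position 8 ('e'): window [5,8] length 4 -- new best
  Position 9 ('c'): window [5,9] length 5 -- new best
Longest substring with no repeats: "hafec" with length 5

5


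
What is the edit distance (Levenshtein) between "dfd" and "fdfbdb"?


Computing edit distance: "dfd" -> "fdfbdb"
DP table:
           f    d    f    b    d    b
      0    1    2    3    4    5    6
  d   1    1    1    2    3    4    5
  f   2    1    2    1    2    3    4
  d   3    2    1    2    2    2    3
Edit distance = dp[3][6] = 3

3


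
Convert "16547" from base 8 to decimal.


Input: "16547" in base 8
Positional expansion:
  Digit '1' (value 1) x 8^4 = 4096
  Digit '6' (value 6) x 8^3 = 3072
  Digit '5' (value 5) x 8^2 = 320
  Digit '4' (value 4) x 8^1 = 32
  Digit '7' (value 7) x 8^0 = 7
Sum = 7527

7527


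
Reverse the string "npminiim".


Input: npminiim
Reading characters right to left:
  Position 7: 'm'
  Position 6: 'i'
  Position 5: 'i'
  Position 4: 'n'
  Position 3: 'i'
  Position 2: 'm'
  Position 1: 'p'
  Position 0: 'n'
Reversed: miinimpn

miinimpn


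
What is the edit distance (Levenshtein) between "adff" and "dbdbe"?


Computing edit distance: "adff" -> "dbdbe"
DP table:
           d    b    d    b    e
      0    1    2    3    4    5
  a   1    1    2    3    4    5
  d   2    1    2    2    3    4
  f   3    2    2    3    3    4
  f   4    3    3    3    4    4
Edit distance = dp[4][5] = 4

4


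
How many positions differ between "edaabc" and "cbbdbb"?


Comparing "edaabc" and "cbbdbb" position by position:
  Position 0: 'e' vs 'c' => DIFFER
  Position 1: 'd' vs 'b' => DIFFER
  Position 2: 'a' vs 'b' => DIFFER
  Position 3: 'a' vs 'd' => DIFFER
  Position 4: 'b' vs 'b' => same
  Position 5: 'c' vs 'b' => DIFFER
Positions that differ: 5

5


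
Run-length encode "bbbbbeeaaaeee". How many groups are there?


Input: bbbbbeeaaaeee
Scanning for consecutive runs:
  Group 1: 'b' x 5 (positions 0-4)
  Group 2: 'e' x 2 (positions 5-6)
  Group 3: 'a' x 3 (positions 7-9)
  Group 4: 'e' x 3 (positions 10-12)
Total groups: 4

4


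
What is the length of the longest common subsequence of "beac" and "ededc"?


LCS of "beac" and "ededc"
DP table:
           e    d    e    d    c
      0    0    0    0    0    0
  b   0    0    0    0    0    0
  e   0    1    1    1    1    1
  a   0    1    1    1    1    1
  c   0    1    1    1    1    2
LCS length = dp[4][5] = 2

2


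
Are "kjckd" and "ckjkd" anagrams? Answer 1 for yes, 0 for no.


Strings: "kjckd", "ckjkd"
Sorted first:  cdjkk
Sorted second: cdjkk
Sorted forms match => anagrams

1


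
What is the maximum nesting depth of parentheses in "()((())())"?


Input: "()((())())"
Tracking depth:
  Position 0 '(': depth becomes 1
  Position 1 ')': depth becomes 0
  Position 2 '(': depth becomes 1
  Position 3 '(': depth becomes 2
  Position 4 '(': depth becomes 3
  Position 5 ')': depth becomes 2
  Position 6 ')': depth becomes 1
  Position 7 '(': depth becomes 2
  Position 8 ')': depth becomes 1
  Position 9 ')': depth becomes 0
Maximum depth reached: 3

3


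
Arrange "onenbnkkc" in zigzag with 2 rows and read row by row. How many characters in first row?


Zigzag "onenbnkkc" into 2 rows:
Placing characters:
  'o' => row 0
  'n' => row 1
  'e' => row 0
  'n' => row 1
  'b' => row 0
  'n' => row 1
  'k' => row 0
  'k' => row 1
  'c' => row 0
Rows:
  Row 0: "oebkc"
  Row 1: "nnnk"
First row length: 5

5


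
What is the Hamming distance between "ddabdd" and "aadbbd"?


Comparing "ddabdd" and "aadbbd" position by position:
  Position 0: 'd' vs 'a' => differ
  Position 1: 'd' vs 'a' => differ
  Position 2: 'a' vs 'd' => differ
  Position 3: 'b' vs 'b' => same
  Position 4: 'd' vs 'b' => differ
  Position 5: 'd' vs 'd' => same
Total differences (Hamming distance): 4

4


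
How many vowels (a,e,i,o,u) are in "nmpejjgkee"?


Input: nmpejjgkee
Checking each character:
  'n' at position 0: consonant
  'm' at position 1: consonant
  'p' at position 2: consonant
  'e' at position 3: vowel (running total: 1)
  'j' at position 4: consonant
  'j' at position 5: consonant
  'g' at position 6: consonant
  'k' at position 7: consonant
  'e' at position 8: vowel (running total: 2)
  'e' at position 9: vowel (running total: 3)
Total vowels: 3

3


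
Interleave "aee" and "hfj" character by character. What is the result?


Interleaving "aee" and "hfj":
  Position 0: 'a' from first, 'h' from second => "ah"
  Position 1: 'e' from first, 'f' from second => "ef"
  Position 2: 'e' from first, 'j' from second => "ej"
Result: ahefej

ahefej


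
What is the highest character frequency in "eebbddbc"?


Input: eebbddbc
Character counts:
  'b': 3
  'c': 1
  'd': 2
  'e': 2
Maximum frequency: 3

3


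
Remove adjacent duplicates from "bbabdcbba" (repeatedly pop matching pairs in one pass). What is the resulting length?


Input: bbabdcbba
Stack-based adjacent duplicate removal:
  Read 'b': push. Stack: b
  Read 'b': matches stack top 'b' => pop. Stack: (empty)
  Read 'a': push. Stack: a
  Read 'b': push. Stack: ab
  Read 'd': push. Stack: abd
  Read 'c': push. Stack: abdc
  Read 'b': push. Stack: abdcb
  Read 'b': matches stack top 'b' => pop. Stack: abdc
  Read 'a': push. Stack: abdca
Final stack: "abdca" (length 5)

5


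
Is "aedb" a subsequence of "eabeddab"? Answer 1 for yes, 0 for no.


Check if "aedb" is a subsequence of "eabeddab"
Greedy scan:
  Position 0 ('e'): no match needed
  Position 1 ('a'): matches sub[0] = 'a'
  Position 2 ('b'): no match needed
  Position 3 ('e'): matches sub[1] = 'e'
  Position 4 ('d'): matches sub[2] = 'd'
  Position 5 ('d'): no match needed
  Position 6 ('a'): no match needed
  Position 7 ('b'): matches sub[3] = 'b'
All 4 characters matched => is a subsequence

1


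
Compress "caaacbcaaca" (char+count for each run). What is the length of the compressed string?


Input: caaacbcaaca
Runs:
  'c' x 1 => "c1"
  'a' x 3 => "a3"
  'c' x 1 => "c1"
  'b' x 1 => "b1"
  'c' x 1 => "c1"
  'a' x 2 => "a2"
  'c' x 1 => "c1"
  'a' x 1 => "a1"
Compressed: "c1a3c1b1c1a2c1a1"
Compressed length: 16

16


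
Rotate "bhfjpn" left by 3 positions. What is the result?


Input: "bhfjpn", rotate left by 3
First 3 characters: "bhf"
Remaining characters: "jpn"
Concatenate remaining + first: "jpn" + "bhf" = "jpnbhf"

jpnbhf


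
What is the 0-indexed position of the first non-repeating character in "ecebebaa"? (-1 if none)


Input: ecebebaa
Character frequencies:
  'a': 2
  'b': 2
  'c': 1
  'e': 3
Scanning left to right for freq == 1:
  Position 0 ('e'): freq=3, skip
  Position 1 ('c'): unique! => answer = 1

1


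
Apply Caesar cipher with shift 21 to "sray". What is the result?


Caesar cipher: shift "sray" by 21
  's' (pos 18) + 21 = pos 13 = 'n'
  'r' (pos 17) + 21 = pos 12 = 'm'
  'a' (pos 0) + 21 = pos 21 = 'v'
  'y' (pos 24) + 21 = pos 19 = 't'
Result: nmvt

nmvt


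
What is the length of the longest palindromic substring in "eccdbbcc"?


Input: "eccdbbcc"
Checking substrings for palindromes:
  [1:3] "cc" (len 2) => palindrome
  [4:6] "bb" (len 2) => palindrome
  [6:8] "cc" (len 2) => palindrome
Longest palindromic substring: "cc" with length 2

2


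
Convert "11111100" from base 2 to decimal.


Input: "11111100" in base 2
Positional expansion:
  Digit '1' (value 1) x 2^7 = 128
  Digit '1' (value 1) x 2^6 = 64
  Digit '1' (value 1) x 2^5 = 32
  Digit '1' (value 1) x 2^4 = 16
  Digit '1' (value 1) x 2^3 = 8
  Digit '1' (value 1) x 2^2 = 4
  Digit '0' (value 0) x 2^1 = 0
  Digit '0' (value 0) x 2^0 = 0
Sum = 252

252


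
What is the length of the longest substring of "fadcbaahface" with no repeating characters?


Input: "fadcbaahface"
Sliding window (track last position of each char):
  Position 0 ('f'): window [0,0] length 1 -- new best
  Position 1 ('a'): window [0,1] length 2 -- new best
  Position 2 ('d'): window [0,2] length 3 -- new best
  Position 3 ('c'): window [0,3] length 4 -- new best
  Position 4 ('b'): window [0,4] length 5 -- new best
  Position 5 ('a'): repeat (last at 1), move window start to 2
  Position 5 ('a'): window [2,5] length 4
  Position 6 ('a'): repeat (last at 5), move window start to 6
  Position 6 ('a'): window [6,6] length 1
  Position 7 ('h'): window [6,7] length 2
  Position 8 ('f'): window [6,8] length 3
  Position 9 ('a'): repeat (last at 6), move window start to 7
  Position 9 ('a'): window [7,9] length 3
  Position 10 ('c'): window [7,10] length 4
  Position 11 ('e'): window [7,11] length 5
Longest substring with no repeats: "fadcb" with length 5

5


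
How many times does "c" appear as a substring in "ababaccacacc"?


Searching for "c" in "ababaccacacc"
Scanning each position:
  Position 0: "a" => no
  Position 1: "b" => no
  Position 2: "a" => no
  Position 3: "b" => no
  Position 4: "a" => no
  Position 5: "c" => MATCH
  Position 6: "c" => MATCH
  Position 7: "a" => no
  Position 8: "c" => MATCH
  Position 9: "a" => no
  Position 10: "c" => MATCH
  Position 11: "c" => MATCH
Total occurrences: 5

5


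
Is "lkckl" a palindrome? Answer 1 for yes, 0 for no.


Input: lkckl
Reversed: lkckl
  Compare pos 0 ('l') with pos 4 ('l'): match
  Compare pos 1 ('k') with pos 3 ('k'): match
Result: palindrome

1


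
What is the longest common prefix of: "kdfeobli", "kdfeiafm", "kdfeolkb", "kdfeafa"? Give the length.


Words: kdfeobli, kdfeiafm, kdfeolkb, kdfeafa
  Position 0: all 'k' => match
  Position 1: all 'd' => match
  Position 2: all 'f' => match
  Position 3: all 'e' => match
  Position 4: ('o', 'i', 'o', 'a') => mismatch, stop
LCP = "kdfe" (length 4)

4


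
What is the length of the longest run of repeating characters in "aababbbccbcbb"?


Input: "aababbbccbcbb"
Scanning for longest run:
  Position 1 ('a'): continues run of 'a', length=2
  Position 2 ('b'): new char, reset run to 1
  Position 3 ('a'): new char, reset run to 1
  Position 4 ('b'): new char, reset run to 1
  Position 5 ('b'): continues run of 'b', length=2
  Position 6 ('b'): continues run of 'b', length=3
  Position 7 ('c'): new char, reset run to 1
  Position 8 ('c'): continues run of 'c', length=2
  Position 9 ('b'): new char, reset run to 1
  Position 10 ('c'): new char, reset run to 1
  Position 11 ('b'): new char, reset run to 1
  Position 12 ('b'): continues run of 'b', length=2
Longest run: 'b' with length 3

3


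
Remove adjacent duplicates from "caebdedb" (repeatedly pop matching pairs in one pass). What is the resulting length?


Input: caebdedb
Stack-based adjacent duplicate removal:
  Read 'c': push. Stack: c
  Read 'a': push. Stack: ca
  Read 'e': push. Stack: cae
  Read 'b': push. Stack: caeb
  Read 'd': push. Stack: caebd
  Read 'e': push. Stack: caebde
  Read 'd': push. Stack: caebded
  Read 'b': push. Stack: caebdedb
Final stack: "caebdedb" (length 8)

8


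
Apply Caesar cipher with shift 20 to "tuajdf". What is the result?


Caesar cipher: shift "tuajdf" by 20
  't' (pos 19) + 20 = pos 13 = 'n'
  'u' (pos 20) + 20 = pos 14 = 'o'
  'a' (pos 0) + 20 = pos 20 = 'u'
  'j' (pos 9) + 20 = pos 3 = 'd'
  'd' (pos 3) + 20 = pos 23 = 'x'
  'f' (pos 5) + 20 = pos 25 = 'z'
Result: noudxz

noudxz


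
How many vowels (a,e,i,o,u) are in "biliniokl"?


Input: biliniokl
Checking each character:
  'b' at position 0: consonant
  'i' at position 1: vowel (running total: 1)
  'l' at position 2: consonant
  'i' at position 3: vowel (running total: 2)
  'n' at position 4: consonant
  'i' at position 5: vowel (running total: 3)
  'o' at position 6: vowel (running total: 4)
  'k' at position 7: consonant
  'l' at position 8: consonant
Total vowels: 4

4


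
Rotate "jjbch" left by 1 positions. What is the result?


Input: "jjbch", rotate left by 1
First 1 characters: "j"
Remaining characters: "jbch"
Concatenate remaining + first: "jbch" + "j" = "jbchj"

jbchj


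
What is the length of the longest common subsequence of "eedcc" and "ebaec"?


LCS of "eedcc" and "ebaec"
DP table:
           e    b    a    e    c
      0    0    0    0    0    0
  e   0    1    1    1    1    1
  e   0    1    1    1    2    2
  d   0    1    1    1    2    2
  c   0    1    1    1    2    3
  c   0    1    1    1    2    3
LCS length = dp[5][5] = 3

3


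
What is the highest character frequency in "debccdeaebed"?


Input: debccdeaebed
Character counts:
  'a': 1
  'b': 2
  'c': 2
  'd': 3
  'e': 4
Maximum frequency: 4

4


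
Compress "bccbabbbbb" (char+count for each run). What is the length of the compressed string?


Input: bccbabbbbb
Runs:
  'b' x 1 => "b1"
  'c' x 2 => "c2"
  'b' x 1 => "b1"
  'a' x 1 => "a1"
  'b' x 5 => "b5"
Compressed: "b1c2b1a1b5"
Compressed length: 10

10


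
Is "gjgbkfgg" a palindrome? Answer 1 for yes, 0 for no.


Input: gjgbkfgg
Reversed: ggfkbgjg
  Compare pos 0 ('g') with pos 7 ('g'): match
  Compare pos 1 ('j') with pos 6 ('g'): MISMATCH
  Compare pos 2 ('g') with pos 5 ('f'): MISMATCH
  Compare pos 3 ('b') with pos 4 ('k'): MISMATCH
Result: not a palindrome

0


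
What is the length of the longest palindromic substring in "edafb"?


Input: "edafb"
Checking substrings for palindromes:
  No multi-char palindromic substrings found
Longest palindromic substring: "e" with length 1

1


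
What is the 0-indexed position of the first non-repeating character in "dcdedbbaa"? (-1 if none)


Input: dcdedbbaa
Character frequencies:
  'a': 2
  'b': 2
  'c': 1
  'd': 3
  'e': 1
Scanning left to right for freq == 1:
  Position 0 ('d'): freq=3, skip
  Position 1 ('c'): unique! => answer = 1

1


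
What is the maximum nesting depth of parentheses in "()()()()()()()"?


Input: "()()()()()()()"
Tracking depth:
  Position 0 '(': depth becomes 1
  Position 1 ')': depth becomes 0
  Position 2 '(': depth becomes 1
  Position 3 ')': depth becomes 0
  Position 4 '(': depth becomes 1
  Position 5 ')': depth becomes 0
  Position 6 '(': depth becomes 1
  Position 7 ')': depth becomes 0
  Position 8 '(': depth becomes 1
  Position 9 ')': depth becomes 0
  Position 10 '(': depth becomes 1
  Position 11 ')': depth becomes 0
  Position 12 '(': depth becomes 1
  Position 13 ')': depth becomes 0
Maximum depth reached: 1

1


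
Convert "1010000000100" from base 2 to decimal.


Input: "1010000000100" in base 2
Positional expansion:
  Digit '1' (value 1) x 2^12 = 4096
  Digit '0' (value 0) x 2^11 = 0
  Digit '1' (value 1) x 2^10 = 1024
  Digit '0' (value 0) x 2^9 = 0
  Digit '0' (value 0) x 2^8 = 0
  Digit '0' (value 0) x 2^7 = 0
  Digit '0' (value 0) x 2^6 = 0
  Digit '0' (value 0) x 2^5 = 0
  Digit '0' (value 0) x 2^4 = 0
  Digit '0' (value 0) x 2^3 = 0
  Digit '1' (value 1) x 2^2 = 4
  Digit '0' (value 0) x 2^1 = 0
  Digit '0' (value 0) x 2^0 = 0
Sum = 5124

5124


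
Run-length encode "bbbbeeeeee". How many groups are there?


Input: bbbbeeeeee
Scanning for consecutive runs:
  Group 1: 'b' x 4 (positions 0-3)
  Group 2: 'e' x 6 (positions 4-9)
Total groups: 2

2


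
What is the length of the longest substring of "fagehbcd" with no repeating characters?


Input: "fagehbcd"
Sliding window (track last position of each char):
  Position 0 ('f'): window [0,0] length 1 -- new best
  Position 1 ('a'): window [0,1] length 2 -- new best
  Position 2 ('g'): window [0,2] length 3 -- new best
  Position 3 ('e'): window [0,3] length 4 -- new best
  Position 4 ('h'): window [0,4] length 5 -- new best
  Position 5 ('b'): window [0,5] length 6 -- new best
  Position 6 ('c'): window [0,6] length 7 -- new best
  Position 7 ('d'): window [0,7] length 8 -- new best
Longest substring with no repeats: "fagehbcd" with length 8

8


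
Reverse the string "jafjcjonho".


Input: jafjcjonho
Reading characters right to left:
  Position 9: 'o'
  Position 8: 'h'
  Position 7: 'n'
  Position 6: 'o'
  Position 5: 'j'
  Position 4: 'c'
  Position 3: 'j'
  Position 2: 'f'
  Position 1: 'a'
  Position 0: 'j'
Reversed: ohnojcjfaj

ohnojcjfaj


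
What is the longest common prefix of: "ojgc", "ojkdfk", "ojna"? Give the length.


Words: ojgc, ojkdfk, ojna
  Position 0: all 'o' => match
  Position 1: all 'j' => match
  Position 2: ('g', 'k', 'n') => mismatch, stop
LCP = "oj" (length 2)

2


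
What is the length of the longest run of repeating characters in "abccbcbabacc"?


Input: "abccbcbabacc"
Scanning for longest run:
  Position 1 ('b'): new char, reset run to 1
  Position 2 ('c'): new char, reset run to 1
  Position 3 ('c'): continues run of 'c', length=2
  Position 4 ('b'): new char, reset run to 1
  Position 5 ('c'): new char, reset run to 1
  Position 6 ('b'): new char, reset run to 1
  Position 7 ('a'): new char, reset run to 1
  Position 8 ('b'): new char, reset run to 1
  Position 9 ('a'): new char, reset run to 1
  Position 10 ('c'): new char, reset run to 1
  Position 11 ('c'): continues run of 'c', length=2
Longest run: 'c' with length 2

2


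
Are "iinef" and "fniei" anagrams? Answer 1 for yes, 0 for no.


Strings: "iinef", "fniei"
Sorted first:  efiin
Sorted second: efiin
Sorted forms match => anagrams

1


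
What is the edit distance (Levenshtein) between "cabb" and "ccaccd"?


Computing edit distance: "cabb" -> "ccaccd"
DP table:
           c    c    a    c    c    d
      0    1    2    3    4    5    6
  c   1    0    1    2    3    4    5
  a   2    1    1    1    2    3    4
  b   3    2    2    2    2    3    4
  b   4    3    3    3    3    3    4
Edit distance = dp[4][6] = 4

4


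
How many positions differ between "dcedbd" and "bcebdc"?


Comparing "dcedbd" and "bcebdc" position by position:
  Position 0: 'd' vs 'b' => DIFFER
  Position 1: 'c' vs 'c' => same
  Position 2: 'e' vs 'e' => same
  Position 3: 'd' vs 'b' => DIFFER
  Position 4: 'b' vs 'd' => DIFFER
  Position 5: 'd' vs 'c' => DIFFER
Positions that differ: 4

4


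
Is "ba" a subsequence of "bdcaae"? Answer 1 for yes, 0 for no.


Check if "ba" is a subsequence of "bdcaae"
Greedy scan:
  Position 0 ('b'): matches sub[0] = 'b'
  Position 1 ('d'): no match needed
  Position 2 ('c'): no match needed
  Position 3 ('a'): matches sub[1] = 'a'
  Position 4 ('a'): no match needed
  Position 5 ('e'): no match needed
All 2 characters matched => is a subsequence

1


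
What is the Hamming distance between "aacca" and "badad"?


Comparing "aacca" and "badad" position by position:
  Position 0: 'a' vs 'b' => differ
  Position 1: 'a' vs 'a' => same
  Position 2: 'c' vs 'd' => differ
  Position 3: 'c' vs 'a' => differ
  Position 4: 'a' vs 'd' => differ
Total differences (Hamming distance): 4

4


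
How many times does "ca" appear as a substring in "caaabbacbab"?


Searching for "ca" in "caaabbacbab"
Scanning each position:
  Position 0: "ca" => MATCH
  Position 1: "aa" => no
  Position 2: "aa" => no
  Position 3: "ab" => no
  Position 4: "bb" => no
  Position 5: "ba" => no
  Position 6: "ac" => no
  Position 7: "cb" => no
  Position 8: "ba" => no
  Position 9: "ab" => no
Total occurrences: 1

1


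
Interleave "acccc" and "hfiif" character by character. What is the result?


Interleaving "acccc" and "hfiif":
  Position 0: 'a' from first, 'h' from second => "ah"
  Position 1: 'c' from first, 'f' from second => "cf"
  Position 2: 'c' from first, 'i' from second => "ci"
  Position 3: 'c' from first, 'i' from second => "ci"
  Position 4: 'c' from first, 'f' from second => "cf"
Result: ahcfcicicf

ahcfcicicf


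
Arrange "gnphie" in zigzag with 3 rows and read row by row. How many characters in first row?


Zigzag "gnphie" into 3 rows:
Placing characters:
  'g' => row 0
  'n' => row 1
  'p' => row 2
  'h' => row 1
  'i' => row 0
  'e' => row 1
Rows:
  Row 0: "gi"
  Row 1: "nhe"
  Row 2: "p"
First row length: 2

2


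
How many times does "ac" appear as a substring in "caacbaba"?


Searching for "ac" in "caacbaba"
Scanning each position:
  Position 0: "ca" => no
  Position 1: "aa" => no
  Position 2: "ac" => MATCH
  Position 3: "cb" => no
  Position 4: "ba" => no
  Position 5: "ab" => no
  Position 6: "ba" => no
Total occurrences: 1

1


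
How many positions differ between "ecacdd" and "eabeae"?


Comparing "ecacdd" and "eabeae" position by position:
  Position 0: 'e' vs 'e' => same
  Position 1: 'c' vs 'a' => DIFFER
  Position 2: 'a' vs 'b' => DIFFER
  Position 3: 'c' vs 'e' => DIFFER
  Position 4: 'd' vs 'a' => DIFFER
  Position 5: 'd' vs 'e' => DIFFER
Positions that differ: 5

5


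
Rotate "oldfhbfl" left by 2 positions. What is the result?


Input: "oldfhbfl", rotate left by 2
First 2 characters: "ol"
Remaining characters: "dfhbfl"
Concatenate remaining + first: "dfhbfl" + "ol" = "dfhbflol"

dfhbflol


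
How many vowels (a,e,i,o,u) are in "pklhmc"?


Input: pklhmc
Checking each character:
  'p' at position 0: consonant
  'k' at position 1: consonant
  'l' at position 2: consonant
  'h' at position 3: consonant
  'm' at position 4: consonant
  'c' at position 5: consonant
Total vowels: 0

0


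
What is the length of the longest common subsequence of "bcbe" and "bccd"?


LCS of "bcbe" and "bccd"
DP table:
           b    c    c    d
      0    0    0    0    0
  b   0    1    1    1    1
  c   0    1    2    2    2
  b   0    1    2    2    2
  e   0    1    2    2    2
LCS length = dp[4][4] = 2

2


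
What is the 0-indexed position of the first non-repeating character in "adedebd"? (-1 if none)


Input: adedebd
Character frequencies:
  'a': 1
  'b': 1
  'd': 3
  'e': 2
Scanning left to right for freq == 1:
  Position 0 ('a'): unique! => answer = 0

0


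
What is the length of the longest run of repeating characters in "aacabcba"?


Input: "aacabcba"
Scanning for longest run:
  Position 1 ('a'): continues run of 'a', length=2
  Position 2 ('c'): new char, reset run to 1
  Position 3 ('a'): new char, reset run to 1
  Position 4 ('b'): new char, reset run to 1
  Position 5 ('c'): new char, reset run to 1
  Position 6 ('b'): new char, reset run to 1
  Position 7 ('a'): new char, reset run to 1
Longest run: 'a' with length 2

2


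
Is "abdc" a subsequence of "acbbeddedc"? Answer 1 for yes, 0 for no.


Check if "abdc" is a subsequence of "acbbeddedc"
Greedy scan:
  Position 0 ('a'): matches sub[0] = 'a'
  Position 1 ('c'): no match needed
  Position 2 ('b'): matches sub[1] = 'b'
  Position 3 ('b'): no match needed
  Position 4 ('e'): no match needed
  Position 5 ('d'): matches sub[2] = 'd'
  Position 6 ('d'): no match needed
  Position 7 ('e'): no match needed
  Position 8 ('d'): no match needed
  Position 9 ('c'): matches sub[3] = 'c'
All 4 characters matched => is a subsequence

1


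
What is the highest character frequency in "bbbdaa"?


Input: bbbdaa
Character counts:
  'a': 2
  'b': 3
  'd': 1
Maximum frequency: 3

3


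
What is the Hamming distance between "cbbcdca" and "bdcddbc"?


Comparing "cbbcdca" and "bdcddbc" position by position:
  Position 0: 'c' vs 'b' => differ
  Position 1: 'b' vs 'd' => differ
  Position 2: 'b' vs 'c' => differ
  Position 3: 'c' vs 'd' => differ
  Position 4: 'd' vs 'd' => same
  Position 5: 'c' vs 'b' => differ
  Position 6: 'a' vs 'c' => differ
Total differences (Hamming distance): 6

6


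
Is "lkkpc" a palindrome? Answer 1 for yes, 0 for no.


Input: lkkpc
Reversed: cpkkl
  Compare pos 0 ('l') with pos 4 ('c'): MISMATCH
  Compare pos 1 ('k') with pos 3 ('p'): MISMATCH
Result: not a palindrome

0


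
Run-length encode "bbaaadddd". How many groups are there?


Input: bbaaadddd
Scanning for consecutive runs:
  Group 1: 'b' x 2 (positions 0-1)
  Group 2: 'a' x 3 (positions 2-4)
  Group 3: 'd' x 4 (positions 5-8)
Total groups: 3

3


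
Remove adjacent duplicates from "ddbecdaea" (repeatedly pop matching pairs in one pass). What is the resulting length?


Input: ddbecdaea
Stack-based adjacent duplicate removal:
  Read 'd': push. Stack: d
  Read 'd': matches stack top 'd' => pop. Stack: (empty)
  Read 'b': push. Stack: b
  Read 'e': push. Stack: be
  Read 'c': push. Stack: bec
  Read 'd': push. Stack: becd
  Read 'a': push. Stack: becda
  Read 'e': push. Stack: becdae
  Read 'a': push. Stack: becdaea
Final stack: "becdaea" (length 7)

7


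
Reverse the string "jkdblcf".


Input: jkdblcf
Reading characters right to left:
  Position 6: 'f'
  Position 5: 'c'
  Position 4: 'l'
  Position 3: 'b'
  Position 2: 'd'
  Position 1: 'k'
  Position 0: 'j'
Reversed: fclbdkj

fclbdkj


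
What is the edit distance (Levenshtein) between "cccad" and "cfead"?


Computing edit distance: "cccad" -> "cfead"
DP table:
           c    f    e    a    d
      0    1    2    3    4    5
  c   1    0    1    2    3    4
  c   2    1    1    2    3    4
  c   3    2    2    2    3    4
  a   4    3    3    3    2    3
  d   5    4    4    4    3    2
Edit distance = dp[5][5] = 2

2


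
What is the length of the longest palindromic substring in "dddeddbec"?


Input: "dddeddbec"
Checking substrings for palindromes:
  [1:6] "ddedd" (len 5) => palindrome
  [0:3] "ddd" (len 3) => palindrome
  [2:5] "ded" (len 3) => palindrome
  [0:2] "dd" (len 2) => palindrome
  [1:3] "dd" (len 2) => palindrome
  [4:6] "dd" (len 2) => palindrome
Longest palindromic substring: "ddedd" with length 5

5


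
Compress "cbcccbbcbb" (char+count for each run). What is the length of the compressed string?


Input: cbcccbbcbb
Runs:
  'c' x 1 => "c1"
  'b' x 1 => "b1"
  'c' x 3 => "c3"
  'b' x 2 => "b2"
  'c' x 1 => "c1"
  'b' x 2 => "b2"
Compressed: "c1b1c3b2c1b2"
Compressed length: 12

12


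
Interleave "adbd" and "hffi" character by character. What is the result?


Interleaving "adbd" and "hffi":
  Position 0: 'a' from first, 'h' from second => "ah"
  Position 1: 'd' from first, 'f' from second => "df"
  Position 2: 'b' from first, 'f' from second => "bf"
  Position 3: 'd' from first, 'i' from second => "di"
Result: ahdfbfdi

ahdfbfdi


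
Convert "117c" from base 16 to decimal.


Input: "117c" in base 16
Positional expansion:
  Digit '1' (value 1) x 16^3 = 4096
  Digit '1' (value 1) x 16^2 = 256
  Digit '7' (value 7) x 16^1 = 112
  Digit 'c' (value 12) x 16^0 = 12
Sum = 4476

4476


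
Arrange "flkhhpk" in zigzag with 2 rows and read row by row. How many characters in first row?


Zigzag "flkhhpk" into 2 rows:
Placing characters:
  'f' => row 0
  'l' => row 1
  'k' => row 0
  'h' => row 1
  'h' => row 0
  'p' => row 1
  'k' => row 0
Rows:
  Row 0: "fkhk"
  Row 1: "lhp"
First row length: 4

4


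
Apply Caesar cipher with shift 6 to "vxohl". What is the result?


Caesar cipher: shift "vxohl" by 6
  'v' (pos 21) + 6 = pos 1 = 'b'
  'x' (pos 23) + 6 = pos 3 = 'd'
  'o' (pos 14) + 6 = pos 20 = 'u'
  'h' (pos 7) + 6 = pos 13 = 'n'
  'l' (pos 11) + 6 = pos 17 = 'r'
Result: bdunr

bdunr


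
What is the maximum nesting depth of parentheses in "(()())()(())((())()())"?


Input: "(()())()(())((())()())"
Tracking depth:
  Position 0 '(': depth becomes 1
  Position 1 '(': depth becomes 2
  Position 2 ')': depth becomes 1
  Position 3 '(': depth becomes 2
  Position 4 ')': depth becomes 1
  Position 5 ')': depth becomes 0
  Position 6 '(': depth becomes 1
  Position 7 ')': depth becomes 0
  Position 8 '(': depth becomes 1
  Position 9 '(': depth becomes 2
  Position 10 ')': depth becomes 1
  Position 11 ')': depth becomes 0
  Position 12 '(': depth becomes 1
  Position 13 '(': depth becomes 2
  Position 14 '(': depth becomes 3
  Position 15 ')': depth becomes 2
  Position 16 ')': depth becomes 1
  Position 17 '(': depth becomes 2
  Position 18 ')': depth becomes 1
  Position 19 '(': depth becomes 2
  Position 20 ')': depth becomes 1
  Position 21 ')': depth becomes 0
Maximum depth reached: 3

3


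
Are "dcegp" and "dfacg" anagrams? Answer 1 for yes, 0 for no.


Strings: "dcegp", "dfacg"
Sorted first:  cdegp
Sorted second: acdfg
Differ at position 0: 'c' vs 'a' => not anagrams

0


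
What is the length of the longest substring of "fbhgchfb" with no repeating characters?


Input: "fbhgchfb"
Sliding window (track last position of each char):
  Position 0 ('f'): window [0,0] length 1 -- new best
  Position 1 ('b'): window [0,1] length 2 -- new best
  Position 2 ('h'): window [0,2] length 3 -- new best
  Position 3 ('g'): window [0,3] length 4 -- new best
  Position 4 ('c'): window [0,4] length 5 -- new best
  Position 5 ('h'): repeat (last at 2), move window start to 3
  Position 5 ('h'): window [3,5] length 3
  Position 6 ('f'): window [3,6] length 4
  Position 7 ('b'): window [3,7] length 5
Longest substring with no repeats: "fbhgc" with length 5

5


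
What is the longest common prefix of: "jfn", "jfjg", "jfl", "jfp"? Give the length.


Words: jfn, jfjg, jfl, jfp
  Position 0: all 'j' => match
  Position 1: all 'f' => match
  Position 2: ('n', 'j', 'l', 'p') => mismatch, stop
LCP = "jf" (length 2)

2


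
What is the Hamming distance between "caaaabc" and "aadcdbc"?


Comparing "caaaabc" and "aadcdbc" position by position:
  Position 0: 'c' vs 'a' => differ
  Position 1: 'a' vs 'a' => same
  Position 2: 'a' vs 'd' => differ
  Position 3: 'a' vs 'c' => differ
  Position 4: 'a' vs 'd' => differ
  Position 5: 'b' vs 'b' => same
  Position 6: 'c' vs 'c' => same
Total differences (Hamming distance): 4

4


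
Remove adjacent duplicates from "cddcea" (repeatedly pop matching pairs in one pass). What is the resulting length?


Input: cddcea
Stack-based adjacent duplicate removal:
  Read 'c': push. Stack: c
  Read 'd': push. Stack: cd
  Read 'd': matches stack top 'd' => pop. Stack: c
  Read 'c': matches stack top 'c' => pop. Stack: (empty)
  Read 'e': push. Stack: e
  Read 'a': push. Stack: ea
Final stack: "ea" (length 2)

2


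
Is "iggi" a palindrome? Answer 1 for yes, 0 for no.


Input: iggi
Reversed: iggi
  Compare pos 0 ('i') with pos 3 ('i'): match
  Compare pos 1 ('g') with pos 2 ('g'): match
Result: palindrome

1


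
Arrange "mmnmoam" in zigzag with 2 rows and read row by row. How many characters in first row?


Zigzag "mmnmoam" into 2 rows:
Placing characters:
  'm' => row 0
  'm' => row 1
  'n' => row 0
  'm' => row 1
  'o' => row 0
  'a' => row 1
  'm' => row 0
Rows:
  Row 0: "mnom"
  Row 1: "mma"
First row length: 4

4


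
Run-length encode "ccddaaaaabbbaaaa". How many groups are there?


Input: ccddaaaaabbbaaaa
Scanning for consecutive runs:
  Group 1: 'c' x 2 (positions 0-1)
  Group 2: 'd' x 2 (positions 2-3)
  Group 3: 'a' x 5 (positions 4-8)
  Group 4: 'b' x 3 (positions 9-11)
  Group 5: 'a' x 4 (positions 12-15)
Total groups: 5

5


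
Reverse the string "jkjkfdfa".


Input: jkjkfdfa
Reading characters right to left:
  Position 7: 'a'
  Position 6: 'f'
  Position 5: 'd'
  Position 4: 'f'
  Position 3: 'k'
  Position 2: 'j'
  Position 1: 'k'
  Position 0: 'j'
Reversed: afdfkjkj

afdfkjkj


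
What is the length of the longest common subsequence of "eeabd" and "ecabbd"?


LCS of "eeabd" and "ecabbd"
DP table:
           e    c    a    b    b    d
      0    0    0    0    0    0    0
  e   0    1    1    1    1    1    1
  e   0    1    1    1    1    1    1
  a   0    1    1    2    2    2    2
  b   0    1    1    2    3    3    3
  d   0    1    1    2    3    3    4
LCS length = dp[5][6] = 4

4


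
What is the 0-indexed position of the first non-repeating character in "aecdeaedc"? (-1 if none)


Input: aecdeaedc
Character frequencies:
  'a': 2
  'c': 2
  'd': 2
  'e': 3
Scanning left to right for freq == 1:
  Position 0 ('a'): freq=2, skip
  Position 1 ('e'): freq=3, skip
  Position 2 ('c'): freq=2, skip
  Position 3 ('d'): freq=2, skip
  Position 4 ('e'): freq=3, skip
  Position 5 ('a'): freq=2, skip
  Position 6 ('e'): freq=3, skip
  Position 7 ('d'): freq=2, skip
  Position 8 ('c'): freq=2, skip
  No unique character found => answer = -1

-1


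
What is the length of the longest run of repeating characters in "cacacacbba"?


Input: "cacacacbba"
Scanning for longest run:
  Position 1 ('a'): new char, reset run to 1
  Position 2 ('c'): new char, reset run to 1
  Position 3 ('a'): new char, reset run to 1
  Position 4 ('c'): new char, reset run to 1
  Position 5 ('a'): new char, reset run to 1
  Position 6 ('c'): new char, reset run to 1
  Position 7 ('b'): new char, reset run to 1
  Position 8 ('b'): continues run of 'b', length=2
  Position 9 ('a'): new char, reset run to 1
Longest run: 'b' with length 2

2


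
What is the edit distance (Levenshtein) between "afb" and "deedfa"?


Computing edit distance: "afb" -> "deedfa"
DP table:
           d    e    e    d    f    a
      0    1    2    3    4    5    6
  a   1    1    2    3    4    5    5
  f   2    2    2    3    4    4    5
  b   3    3    3    3    4    5    5
Edit distance = dp[3][6] = 5

5


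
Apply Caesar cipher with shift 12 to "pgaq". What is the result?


Caesar cipher: shift "pgaq" by 12
  'p' (pos 15) + 12 = pos 1 = 'b'
  'g' (pos 6) + 12 = pos 18 = 's'
  'a' (pos 0) + 12 = pos 12 = 'm'
  'q' (pos 16) + 12 = pos 2 = 'c'
Result: bsmc

bsmc


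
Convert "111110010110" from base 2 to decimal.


Input: "111110010110" in base 2
Positional expansion:
  Digit '1' (value 1) x 2^11 = 2048
  Digit '1' (value 1) x 2^10 = 1024
  Digit '1' (value 1) x 2^9 = 512
  Digit '1' (value 1) x 2^8 = 256
  Digit '1' (value 1) x 2^7 = 128
  Digit '0' (value 0) x 2^6 = 0
  Digit '0' (value 0) x 2^5 = 0
  Digit '1' (value 1) x 2^4 = 16
  Digit '0' (value 0) x 2^3 = 0
  Digit '1' (value 1) x 2^2 = 4
  Digit '1' (value 1) x 2^1 = 2
  Digit '0' (value 0) x 2^0 = 0
Sum = 3990

3990


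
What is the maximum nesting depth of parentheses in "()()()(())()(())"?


Input: "()()()(())()(())"
Tracking depth:
  Position 0 '(': depth becomes 1
  Position 1 ')': depth becomes 0
  Position 2 '(': depth becomes 1
  Position 3 ')': depth becomes 0
  Position 4 '(': depth becomes 1
  Position 5 ')': depth becomes 0
  Position 6 '(': depth becomes 1
  Position 7 '(': depth becomes 2
  Position 8 ')': depth becomes 1
  Position 9 ')': depth becomes 0
  Position 10 '(': depth becomes 1
  Position 11 ')': depth becomes 0
  Position 12 '(': depth becomes 1
  Position 13 '(': depth becomes 2
  Position 14 ')': depth becomes 1
  Position 15 ')': depth becomes 0
Maximum depth reached: 2

2


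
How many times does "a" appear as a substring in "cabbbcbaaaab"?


Searching for "a" in "cabbbcbaaaab"
Scanning each position:
  Position 0: "c" => no
  Position 1: "a" => MATCH
  Position 2: "b" => no
  Position 3: "b" => no
  Position 4: "b" => no
  Position 5: "c" => no
  Position 6: "b" => no
  Position 7: "a" => MATCH
  Position 8: "a" => MATCH
  Position 9: "a" => MATCH
  Position 10: "a" => MATCH
  Position 11: "b" => no
Total occurrences: 5

5


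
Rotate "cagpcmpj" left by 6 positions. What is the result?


Input: "cagpcmpj", rotate left by 6
First 6 characters: "cagpcm"
Remaining characters: "pj"
Concatenate remaining + first: "pj" + "cagpcm" = "pjcagpcm"

pjcagpcm


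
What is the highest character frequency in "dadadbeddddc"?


Input: dadadbeddddc
Character counts:
  'a': 2
  'b': 1
  'c': 1
  'd': 7
  'e': 1
Maximum frequency: 7

7


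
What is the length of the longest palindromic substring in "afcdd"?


Input: "afcdd"
Checking substrings for palindromes:
  [3:5] "dd" (len 2) => palindrome
Longest palindromic substring: "dd" with length 2

2


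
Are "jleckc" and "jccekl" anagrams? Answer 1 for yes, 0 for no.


Strings: "jleckc", "jccekl"
Sorted first:  ccejkl
Sorted second: ccejkl
Sorted forms match => anagrams

1


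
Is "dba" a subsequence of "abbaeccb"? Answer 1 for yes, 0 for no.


Check if "dba" is a subsequence of "abbaeccb"
Greedy scan:
  Position 0 ('a'): no match needed
  Position 1 ('b'): no match needed
  Position 2 ('b'): no match needed
  Position 3 ('a'): no match needed
  Position 4 ('e'): no match needed
  Position 5 ('c'): no match needed
  Position 6 ('c'): no match needed
  Position 7 ('b'): no match needed
Only matched 0/3 characters => not a subsequence

0


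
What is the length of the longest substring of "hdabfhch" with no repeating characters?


Input: "hdabfhch"
Sliding window (track last position of each char):
  Position 0 ('h'): window [0,0] length 1 -- new best
  Position 1 ('d'): window [0,1] length 2 -- new best
  Position 2 ('a'): window [0,2] length 3 -- new best
  Position 3 ('b'): window [0,3] length 4 -- new best
  Position 4 ('f'): window [0,4] length 5 -- new best
  Position 5 ('h'): repeat (last at 0), move window start to 1
  Position 5 ('h'): window [1,5] length 5
  Position 6 ('c'): window [1,6] length 6 -- new best
  Position 7 ('h'): repeat (last at 5), move window start to 6
  Position 7 ('h'): window [6,7] length 2
Longest substring with no repeats: "dabfhc" with length 6

6


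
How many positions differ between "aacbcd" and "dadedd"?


Comparing "aacbcd" and "dadedd" position by position:
  Position 0: 'a' vs 'd' => DIFFER
  Position 1: 'a' vs 'a' => same
  Position 2: 'c' vs 'd' => DIFFER
  Position 3: 'b' vs 'e' => DIFFER
  Position 4: 'c' vs 'd' => DIFFER
  Position 5: 'd' vs 'd' => same
Positions that differ: 4

4


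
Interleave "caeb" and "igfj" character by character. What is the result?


Interleaving "caeb" and "igfj":
  Position 0: 'c' from first, 'i' from second => "ci"
  Position 1: 'a' from first, 'g' from second => "ag"
  Position 2: 'e' from first, 'f' from second => "ef"
  Position 3: 'b' from first, 'j' from second => "bj"
Result: ciagefbj

ciagefbj


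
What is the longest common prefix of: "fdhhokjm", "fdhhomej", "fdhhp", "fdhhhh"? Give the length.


Words: fdhhokjm, fdhhomej, fdhhp, fdhhhh
  Position 0: all 'f' => match
  Position 1: all 'd' => match
  Position 2: all 'h' => match
  Position 3: all 'h' => match
  Position 4: ('o', 'o', 'p', 'h') => mismatch, stop
LCP = "fdhh" (length 4)

4


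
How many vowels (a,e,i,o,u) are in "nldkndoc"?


Input: nldkndoc
Checking each character:
  'n' at position 0: consonant
  'l' at position 1: consonant
  'd' at position 2: consonant
  'k' at position 3: consonant
  'n' at position 4: consonant
  'd' at position 5: consonant
  'o' at position 6: vowel (running total: 1)
  'c' at position 7: consonant
Total vowels: 1

1


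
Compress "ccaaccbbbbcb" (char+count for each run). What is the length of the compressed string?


Input: ccaaccbbbbcb
Runs:
  'c' x 2 => "c2"
  'a' x 2 => "a2"
  'c' x 2 => "c2"
  'b' x 4 => "b4"
  'c' x 1 => "c1"
  'b' x 1 => "b1"
Compressed: "c2a2c2b4c1b1"
Compressed length: 12

12


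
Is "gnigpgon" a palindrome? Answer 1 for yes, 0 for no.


Input: gnigpgon
Reversed: nogpging
  Compare pos 0 ('g') with pos 7 ('n'): MISMATCH
  Compare pos 1 ('n') with pos 6 ('o'): MISMATCH
  Compare pos 2 ('i') with pos 5 ('g'): MISMATCH
  Compare pos 3 ('g') with pos 4 ('p'): MISMATCH
Result: not a palindrome

0


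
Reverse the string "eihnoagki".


Input: eihnoagki
Reading characters right to left:
  Position 8: 'i'
  Position 7: 'k'
  Position 6: 'g'
  Position 5: 'a'
  Position 4: 'o'
  Position 3: 'n'
  Position 2: 'h'
  Position 1: 'i'
  Position 0: 'e'
Reversed: ikgaonhie

ikgaonhie
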